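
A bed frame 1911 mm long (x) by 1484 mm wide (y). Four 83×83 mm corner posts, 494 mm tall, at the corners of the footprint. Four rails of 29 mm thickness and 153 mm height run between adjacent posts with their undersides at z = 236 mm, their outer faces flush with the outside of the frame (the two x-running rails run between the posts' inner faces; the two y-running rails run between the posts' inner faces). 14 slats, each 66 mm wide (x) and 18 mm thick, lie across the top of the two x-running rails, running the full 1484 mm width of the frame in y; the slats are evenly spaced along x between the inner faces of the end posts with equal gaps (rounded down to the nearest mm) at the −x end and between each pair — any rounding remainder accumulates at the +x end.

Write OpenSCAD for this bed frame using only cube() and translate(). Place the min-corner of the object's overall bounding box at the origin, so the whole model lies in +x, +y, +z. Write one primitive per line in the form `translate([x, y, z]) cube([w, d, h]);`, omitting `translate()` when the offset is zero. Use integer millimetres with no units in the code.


cube([83, 83, 494]);
translate([0, 1401, 0]) cube([83, 83, 494]);
translate([1828, 0, 0]) cube([83, 83, 494]);
translate([1828, 1401, 0]) cube([83, 83, 494]);
translate([83, 0, 236]) cube([1745, 29, 153]);
translate([83, 1455, 236]) cube([1745, 29, 153]);
translate([0, 83, 236]) cube([29, 1318, 153]);
translate([1882, 83, 236]) cube([29, 1318, 153]);
translate([137, 0, 389]) cube([66, 1484, 18]);
translate([257, 0, 389]) cube([66, 1484, 18]);
translate([377, 0, 389]) cube([66, 1484, 18]);
translate([497, 0, 389]) cube([66, 1484, 18]);
translate([617, 0, 389]) cube([66, 1484, 18]);
translate([737, 0, 389]) cube([66, 1484, 18]);
translate([857, 0, 389]) cube([66, 1484, 18]);
translate([977, 0, 389]) cube([66, 1484, 18]);
translate([1097, 0, 389]) cube([66, 1484, 18]);
translate([1217, 0, 389]) cube([66, 1484, 18]);
translate([1337, 0, 389]) cube([66, 1484, 18]);
translate([1457, 0, 389]) cube([66, 1484, 18]);
translate([1577, 0, 389]) cube([66, 1484, 18]);
translate([1697, 0, 389]) cube([66, 1484, 18]);


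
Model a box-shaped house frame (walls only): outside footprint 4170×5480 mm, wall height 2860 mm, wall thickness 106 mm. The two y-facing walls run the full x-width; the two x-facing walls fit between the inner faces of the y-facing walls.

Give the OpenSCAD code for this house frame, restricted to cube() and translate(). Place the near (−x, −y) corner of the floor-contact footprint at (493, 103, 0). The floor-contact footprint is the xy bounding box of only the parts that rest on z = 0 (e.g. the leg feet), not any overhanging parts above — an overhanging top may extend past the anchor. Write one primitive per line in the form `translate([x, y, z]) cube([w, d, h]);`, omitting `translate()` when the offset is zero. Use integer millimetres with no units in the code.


translate([493, 103, 0]) cube([4170, 106, 2860]);
translate([493, 5477, 0]) cube([4170, 106, 2860]);
translate([493, 209, 0]) cube([106, 5268, 2860]);
translate([4557, 209, 0]) cube([106, 5268, 2860]);


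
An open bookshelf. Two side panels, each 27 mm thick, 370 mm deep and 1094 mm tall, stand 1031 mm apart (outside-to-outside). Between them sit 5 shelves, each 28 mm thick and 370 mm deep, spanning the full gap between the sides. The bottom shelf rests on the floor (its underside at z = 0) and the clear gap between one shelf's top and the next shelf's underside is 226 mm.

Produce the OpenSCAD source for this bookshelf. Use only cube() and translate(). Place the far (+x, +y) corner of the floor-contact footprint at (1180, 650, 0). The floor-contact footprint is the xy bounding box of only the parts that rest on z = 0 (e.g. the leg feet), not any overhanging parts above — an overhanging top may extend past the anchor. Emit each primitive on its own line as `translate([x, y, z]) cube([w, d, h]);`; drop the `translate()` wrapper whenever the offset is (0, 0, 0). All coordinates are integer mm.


translate([149, 280, 0]) cube([27, 370, 1094]);
translate([1153, 280, 0]) cube([27, 370, 1094]);
translate([176, 280, 0]) cube([977, 370, 28]);
translate([176, 280, 254]) cube([977, 370, 28]);
translate([176, 280, 508]) cube([977, 370, 28]);
translate([176, 280, 762]) cube([977, 370, 28]);
translate([176, 280, 1016]) cube([977, 370, 28]);


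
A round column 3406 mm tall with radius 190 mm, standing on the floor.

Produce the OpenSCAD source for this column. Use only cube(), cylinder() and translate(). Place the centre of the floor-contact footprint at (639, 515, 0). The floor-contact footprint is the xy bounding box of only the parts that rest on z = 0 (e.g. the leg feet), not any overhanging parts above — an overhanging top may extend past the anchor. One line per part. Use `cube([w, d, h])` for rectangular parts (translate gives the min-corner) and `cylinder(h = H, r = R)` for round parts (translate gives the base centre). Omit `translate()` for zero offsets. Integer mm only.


translate([639, 515, 0]) cylinder(h = 3406, r = 190);


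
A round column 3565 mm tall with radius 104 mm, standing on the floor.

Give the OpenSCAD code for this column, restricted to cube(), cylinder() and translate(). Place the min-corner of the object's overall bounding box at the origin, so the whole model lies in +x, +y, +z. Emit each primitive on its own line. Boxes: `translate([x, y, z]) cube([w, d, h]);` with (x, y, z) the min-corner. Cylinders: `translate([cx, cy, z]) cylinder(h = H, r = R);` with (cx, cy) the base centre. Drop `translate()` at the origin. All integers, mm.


translate([104, 104, 0]) cylinder(h = 3565, r = 104);


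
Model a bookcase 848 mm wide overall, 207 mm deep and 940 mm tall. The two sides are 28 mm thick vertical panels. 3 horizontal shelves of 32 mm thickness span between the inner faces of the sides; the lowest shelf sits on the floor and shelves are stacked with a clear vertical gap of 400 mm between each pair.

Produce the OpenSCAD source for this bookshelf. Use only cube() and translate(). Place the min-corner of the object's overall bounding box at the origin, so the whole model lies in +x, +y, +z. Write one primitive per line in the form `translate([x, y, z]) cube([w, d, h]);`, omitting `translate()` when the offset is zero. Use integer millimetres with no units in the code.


cube([28, 207, 940]);
translate([820, 0, 0]) cube([28, 207, 940]);
translate([28, 0, 0]) cube([792, 207, 32]);
translate([28, 0, 432]) cube([792, 207, 32]);
translate([28, 0, 864]) cube([792, 207, 32]);


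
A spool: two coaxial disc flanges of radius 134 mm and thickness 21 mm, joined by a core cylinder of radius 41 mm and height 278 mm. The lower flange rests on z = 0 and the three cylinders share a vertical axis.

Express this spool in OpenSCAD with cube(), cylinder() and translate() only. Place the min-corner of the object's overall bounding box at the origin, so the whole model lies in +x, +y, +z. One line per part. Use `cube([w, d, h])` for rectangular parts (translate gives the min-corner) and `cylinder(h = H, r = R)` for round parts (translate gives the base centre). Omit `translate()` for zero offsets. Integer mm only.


translate([134, 134, 0]) cylinder(h = 21, r = 134);
translate([134, 134, 21]) cylinder(h = 278, r = 41);
translate([134, 134, 299]) cylinder(h = 21, r = 134);


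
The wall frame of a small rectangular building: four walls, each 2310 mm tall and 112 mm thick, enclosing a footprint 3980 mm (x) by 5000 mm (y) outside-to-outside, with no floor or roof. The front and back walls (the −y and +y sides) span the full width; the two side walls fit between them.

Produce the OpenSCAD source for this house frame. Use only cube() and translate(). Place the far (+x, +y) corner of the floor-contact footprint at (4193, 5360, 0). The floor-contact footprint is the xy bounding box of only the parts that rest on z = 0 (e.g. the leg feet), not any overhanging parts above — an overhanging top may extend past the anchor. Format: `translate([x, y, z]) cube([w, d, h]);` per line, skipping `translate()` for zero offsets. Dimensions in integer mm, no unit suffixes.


translate([213, 360, 0]) cube([3980, 112, 2310]);
translate([213, 5248, 0]) cube([3980, 112, 2310]);
translate([213, 472, 0]) cube([112, 4776, 2310]);
translate([4081, 472, 0]) cube([112, 4776, 2310]);


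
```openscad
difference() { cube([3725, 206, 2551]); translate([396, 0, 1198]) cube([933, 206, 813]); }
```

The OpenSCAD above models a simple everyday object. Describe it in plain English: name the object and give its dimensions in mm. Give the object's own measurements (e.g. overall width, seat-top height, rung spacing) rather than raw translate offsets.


A wall 3725 mm long (x), 206 mm thick (y), 2551 mm tall, with a rectangular window opening cut through it. The opening is 933 mm wide and 813 mm tall; its sill is at z = 1198 mm and its near (−x) edge is 396 mm from the wall's −x end. The opening passes through the full wall thickness.


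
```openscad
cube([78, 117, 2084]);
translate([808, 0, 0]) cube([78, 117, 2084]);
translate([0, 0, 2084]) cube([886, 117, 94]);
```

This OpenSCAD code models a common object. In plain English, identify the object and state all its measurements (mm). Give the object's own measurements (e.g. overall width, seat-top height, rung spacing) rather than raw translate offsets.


A door frame. The clear opening is 730 mm wide and 2084 mm high. Two 78 mm wide jambs, 117 mm deep, stand either side of the opening from the floor to the top of the opening. A 94 mm thick head sits across the top of both jambs, spanning the full outside width of the frame.


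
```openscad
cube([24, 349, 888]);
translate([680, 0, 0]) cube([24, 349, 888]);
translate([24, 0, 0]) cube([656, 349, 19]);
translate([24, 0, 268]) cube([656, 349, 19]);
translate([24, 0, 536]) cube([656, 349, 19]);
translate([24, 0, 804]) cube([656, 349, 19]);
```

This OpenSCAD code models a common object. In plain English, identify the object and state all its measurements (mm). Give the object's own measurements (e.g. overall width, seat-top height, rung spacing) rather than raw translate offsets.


An open bookshelf. Two side panels, each 24 mm thick, 349 mm deep and 888 mm tall, stand 704 mm apart (outside-to-outside). Between them sit 4 shelves, each 19 mm thick and 349 mm deep, spanning the full gap between the sides. The bottom shelf rests on the floor (its underside at z = 0) and the clear gap between one shelf's top and the next shelf's underside is 249 mm.


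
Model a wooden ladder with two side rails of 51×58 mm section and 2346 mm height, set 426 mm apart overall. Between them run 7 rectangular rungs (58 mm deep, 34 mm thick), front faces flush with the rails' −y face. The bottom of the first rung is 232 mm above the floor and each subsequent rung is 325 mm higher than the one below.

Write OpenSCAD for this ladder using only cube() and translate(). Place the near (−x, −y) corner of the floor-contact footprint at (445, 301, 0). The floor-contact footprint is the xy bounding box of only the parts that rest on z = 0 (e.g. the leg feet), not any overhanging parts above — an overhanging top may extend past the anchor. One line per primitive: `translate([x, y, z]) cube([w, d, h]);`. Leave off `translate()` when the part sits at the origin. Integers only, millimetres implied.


translate([445, 301, 0]) cube([51, 58, 2346]);
translate([820, 301, 0]) cube([51, 58, 2346]);
translate([496, 301, 232]) cube([324, 58, 34]);
translate([496, 301, 557]) cube([324, 58, 34]);
translate([496, 301, 882]) cube([324, 58, 34]);
translate([496, 301, 1207]) cube([324, 58, 34]);
translate([496, 301, 1532]) cube([324, 58, 34]);
translate([496, 301, 1857]) cube([324, 58, 34]);
translate([496, 301, 2182]) cube([324, 58, 34]);


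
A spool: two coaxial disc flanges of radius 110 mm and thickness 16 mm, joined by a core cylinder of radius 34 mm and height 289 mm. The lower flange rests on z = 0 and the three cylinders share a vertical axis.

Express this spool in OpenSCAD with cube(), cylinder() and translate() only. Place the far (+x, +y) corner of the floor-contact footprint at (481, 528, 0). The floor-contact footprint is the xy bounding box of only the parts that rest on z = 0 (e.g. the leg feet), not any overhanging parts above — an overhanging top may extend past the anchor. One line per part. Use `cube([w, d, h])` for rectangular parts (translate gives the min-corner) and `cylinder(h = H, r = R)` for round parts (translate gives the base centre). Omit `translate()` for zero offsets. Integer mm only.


translate([371, 418, 0]) cylinder(h = 16, r = 110);
translate([371, 418, 16]) cylinder(h = 289, r = 34);
translate([371, 418, 305]) cylinder(h = 16, r = 110);


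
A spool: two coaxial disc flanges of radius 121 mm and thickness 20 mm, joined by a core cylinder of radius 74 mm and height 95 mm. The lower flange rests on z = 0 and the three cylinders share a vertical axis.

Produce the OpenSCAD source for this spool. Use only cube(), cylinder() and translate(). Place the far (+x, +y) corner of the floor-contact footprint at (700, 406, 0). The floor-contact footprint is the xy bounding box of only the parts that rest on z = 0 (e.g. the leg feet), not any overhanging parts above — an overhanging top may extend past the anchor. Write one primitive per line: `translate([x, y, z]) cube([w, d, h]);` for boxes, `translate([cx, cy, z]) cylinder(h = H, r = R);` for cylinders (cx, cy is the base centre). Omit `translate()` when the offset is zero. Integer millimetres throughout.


translate([579, 285, 0]) cylinder(h = 20, r = 121);
translate([579, 285, 20]) cylinder(h = 95, r = 74);
translate([579, 285, 115]) cylinder(h = 20, r = 121);


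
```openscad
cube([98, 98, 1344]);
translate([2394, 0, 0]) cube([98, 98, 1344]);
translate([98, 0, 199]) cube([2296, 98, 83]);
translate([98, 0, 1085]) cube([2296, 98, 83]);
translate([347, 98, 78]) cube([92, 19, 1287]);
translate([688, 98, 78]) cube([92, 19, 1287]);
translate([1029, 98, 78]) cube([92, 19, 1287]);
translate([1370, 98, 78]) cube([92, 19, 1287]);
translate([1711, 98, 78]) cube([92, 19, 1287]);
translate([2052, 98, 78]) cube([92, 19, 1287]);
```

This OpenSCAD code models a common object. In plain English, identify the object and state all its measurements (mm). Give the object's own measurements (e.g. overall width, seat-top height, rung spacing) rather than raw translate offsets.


A fence section. Two 98×98 mm posts, 1344 mm tall, stand on the floor with a clear span of 2296 mm between their inner faces. Two horizontal rails of 98×83 mm section span the gap between the posts with their undersides at z = 199 mm and z = 1085 mm, flush with the posts' −y face. 6 pickets, each 92 mm wide, 19 mm thick and 1287 mm tall, are fixed to the +y face of the rails with their bottoms at z = 78 mm, spaced across the span with a 249 mm gap after the −x post and between neighbouring pickets, with 250 mm left before the +x post.


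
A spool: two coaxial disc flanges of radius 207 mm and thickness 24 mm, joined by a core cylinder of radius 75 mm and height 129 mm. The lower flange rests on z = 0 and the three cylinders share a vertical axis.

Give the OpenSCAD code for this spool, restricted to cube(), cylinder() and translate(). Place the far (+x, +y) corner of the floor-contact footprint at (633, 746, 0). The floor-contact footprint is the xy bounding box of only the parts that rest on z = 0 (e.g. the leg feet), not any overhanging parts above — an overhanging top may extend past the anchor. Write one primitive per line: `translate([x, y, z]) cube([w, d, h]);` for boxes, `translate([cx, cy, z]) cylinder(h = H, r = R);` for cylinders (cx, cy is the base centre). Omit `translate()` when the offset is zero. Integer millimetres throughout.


translate([426, 539, 0]) cylinder(h = 24, r = 207);
translate([426, 539, 24]) cylinder(h = 129, r = 75);
translate([426, 539, 153]) cylinder(h = 24, r = 207);


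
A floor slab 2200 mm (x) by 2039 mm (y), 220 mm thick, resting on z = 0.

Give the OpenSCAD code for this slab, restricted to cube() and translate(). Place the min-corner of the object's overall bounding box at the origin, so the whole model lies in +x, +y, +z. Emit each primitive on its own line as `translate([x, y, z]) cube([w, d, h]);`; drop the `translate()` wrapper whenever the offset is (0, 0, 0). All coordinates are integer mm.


cube([2200, 2039, 220]);


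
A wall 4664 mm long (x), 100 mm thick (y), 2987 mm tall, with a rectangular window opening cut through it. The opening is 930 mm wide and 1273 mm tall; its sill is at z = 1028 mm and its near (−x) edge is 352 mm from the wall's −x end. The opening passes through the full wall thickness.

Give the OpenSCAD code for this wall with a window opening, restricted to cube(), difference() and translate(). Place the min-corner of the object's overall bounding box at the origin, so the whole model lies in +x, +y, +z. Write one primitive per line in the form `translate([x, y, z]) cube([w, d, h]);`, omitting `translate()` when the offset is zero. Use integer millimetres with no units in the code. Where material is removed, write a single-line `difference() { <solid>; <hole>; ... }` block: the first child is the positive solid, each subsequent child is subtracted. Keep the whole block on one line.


difference() { cube([4664, 100, 2987]); translate([352, 0, 1028]) cube([930, 100, 1273]); }


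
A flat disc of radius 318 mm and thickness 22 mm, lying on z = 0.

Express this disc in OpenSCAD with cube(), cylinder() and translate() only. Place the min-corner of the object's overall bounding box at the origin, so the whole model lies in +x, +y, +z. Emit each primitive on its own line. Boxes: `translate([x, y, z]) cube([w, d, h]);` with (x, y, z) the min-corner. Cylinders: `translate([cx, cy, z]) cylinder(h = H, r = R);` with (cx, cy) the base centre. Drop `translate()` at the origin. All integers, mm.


translate([318, 318, 0]) cylinder(h = 22, r = 318);


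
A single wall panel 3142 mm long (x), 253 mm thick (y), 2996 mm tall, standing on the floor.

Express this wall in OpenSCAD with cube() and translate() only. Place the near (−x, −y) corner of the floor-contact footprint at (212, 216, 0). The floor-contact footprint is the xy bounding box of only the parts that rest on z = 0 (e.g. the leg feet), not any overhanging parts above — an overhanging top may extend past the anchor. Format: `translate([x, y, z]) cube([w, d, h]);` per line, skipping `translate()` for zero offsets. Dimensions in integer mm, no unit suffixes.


translate([212, 216, 0]) cube([3142, 253, 2996]);


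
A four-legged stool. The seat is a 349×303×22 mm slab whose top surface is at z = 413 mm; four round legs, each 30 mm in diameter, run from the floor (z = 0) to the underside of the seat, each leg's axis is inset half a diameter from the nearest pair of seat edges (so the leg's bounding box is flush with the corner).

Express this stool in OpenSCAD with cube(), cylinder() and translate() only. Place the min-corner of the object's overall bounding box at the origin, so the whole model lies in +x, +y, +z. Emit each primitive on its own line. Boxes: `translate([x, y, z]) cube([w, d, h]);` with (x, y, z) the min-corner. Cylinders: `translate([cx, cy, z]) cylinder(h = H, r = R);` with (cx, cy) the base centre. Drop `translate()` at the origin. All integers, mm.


// leg_h = 413 - 22 = 391
translate([0, 0, 391]) cube([349, 303, 22]);
translate([15, 15, 0]) cylinder(h = 391, r = 15);
translate([334, 15, 0]) cylinder(h = 391, r = 15);
translate([15, 288, 0]) cylinder(h = 391, r = 15);
translate([334, 288, 0]) cylinder(h = 391, r = 15);


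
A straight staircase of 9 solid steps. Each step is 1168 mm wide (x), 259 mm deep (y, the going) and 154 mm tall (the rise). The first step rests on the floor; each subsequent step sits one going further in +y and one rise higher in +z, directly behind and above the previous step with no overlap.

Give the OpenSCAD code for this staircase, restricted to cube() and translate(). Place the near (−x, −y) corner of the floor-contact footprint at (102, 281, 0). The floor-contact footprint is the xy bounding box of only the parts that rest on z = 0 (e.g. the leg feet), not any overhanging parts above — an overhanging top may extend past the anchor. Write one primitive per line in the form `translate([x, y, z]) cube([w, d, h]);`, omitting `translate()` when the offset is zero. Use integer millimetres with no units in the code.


translate([102, 281, 0]) cube([1168, 259, 154]);
translate([102, 540, 154]) cube([1168, 259, 154]);
translate([102, 799, 308]) cube([1168, 259, 154]);
translate([102, 1058, 462]) cube([1168, 259, 154]);
translate([102, 1317, 616]) cube([1168, 259, 154]);
translate([102, 1576, 770]) cube([1168, 259, 154]);
translate([102, 1835, 924]) cube([1168, 259, 154]);
translate([102, 2094, 1078]) cube([1168, 259, 154]);
translate([102, 2353, 1232]) cube([1168, 259, 154]);


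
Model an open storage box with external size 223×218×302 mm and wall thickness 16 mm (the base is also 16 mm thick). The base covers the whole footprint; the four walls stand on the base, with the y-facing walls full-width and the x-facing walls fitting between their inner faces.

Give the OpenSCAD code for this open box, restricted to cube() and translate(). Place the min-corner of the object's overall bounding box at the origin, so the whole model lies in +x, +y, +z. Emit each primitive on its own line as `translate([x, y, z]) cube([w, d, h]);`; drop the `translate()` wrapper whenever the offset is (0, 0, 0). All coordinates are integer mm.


cube([223, 218, 16]);
translate([0, 0, 16]) cube([223, 16, 286]);
translate([0, 202, 16]) cube([223, 16, 286]);
translate([0, 16, 16]) cube([16, 186, 286]);
translate([207, 16, 16]) cube([16, 186, 286]);


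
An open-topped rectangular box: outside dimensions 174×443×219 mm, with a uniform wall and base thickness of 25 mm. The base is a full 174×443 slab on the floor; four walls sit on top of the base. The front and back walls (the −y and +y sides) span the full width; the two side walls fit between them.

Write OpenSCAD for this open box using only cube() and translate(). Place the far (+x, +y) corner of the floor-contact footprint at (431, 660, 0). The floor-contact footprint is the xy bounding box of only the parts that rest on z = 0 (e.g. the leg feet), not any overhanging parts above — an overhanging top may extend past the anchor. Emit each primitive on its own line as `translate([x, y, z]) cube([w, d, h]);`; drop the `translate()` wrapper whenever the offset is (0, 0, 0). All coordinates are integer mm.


translate([257, 217, 0]) cube([174, 443, 25]);
translate([257, 217, 25]) cube([174, 25, 194]);
translate([257, 635, 25]) cube([174, 25, 194]);
translate([257, 242, 25]) cube([25, 393, 194]);
translate([406, 242, 25]) cube([25, 393, 194]);


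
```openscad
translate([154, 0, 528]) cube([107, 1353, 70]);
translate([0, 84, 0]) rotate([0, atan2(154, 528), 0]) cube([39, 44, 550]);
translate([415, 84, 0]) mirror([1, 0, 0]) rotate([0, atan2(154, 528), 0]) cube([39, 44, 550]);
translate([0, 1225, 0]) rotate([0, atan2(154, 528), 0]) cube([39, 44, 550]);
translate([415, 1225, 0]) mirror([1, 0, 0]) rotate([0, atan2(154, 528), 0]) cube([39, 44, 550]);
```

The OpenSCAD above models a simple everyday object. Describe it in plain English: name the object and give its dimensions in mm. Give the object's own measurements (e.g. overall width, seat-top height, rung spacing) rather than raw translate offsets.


A sawhorse. A 107×1353×70 mm beam (x, y, z) sits on two A-frame leg pairs. Each pair is two raked legs of 39×44 mm section (44 mm along y) splaying symmetrically in x. Each leg rises 528 mm vertically over 154 mm of horizontal reach and is 550 mm long along its own axis. Every leg's outer bottom edge rests on the floor and its outer top edge meets a bottom edge of the beam — the left legs (tilting toward +x) meet the beam's −x bottom edge, the right legs (their mirror images, tilting toward −x) meet its +x bottom edge — so the leg tops tuck under the beam, the beam's underside is 528 mm above the floor, and the feet are 415 mm apart outside-to-outside with the beam centred between them. The two leg pairs are set in 84 mm from either end of the beam.


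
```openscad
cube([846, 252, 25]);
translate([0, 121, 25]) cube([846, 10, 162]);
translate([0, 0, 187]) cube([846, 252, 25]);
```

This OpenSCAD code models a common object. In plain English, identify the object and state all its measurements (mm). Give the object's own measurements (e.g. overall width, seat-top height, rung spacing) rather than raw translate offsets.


An I-beam lying along x, 846 mm long. Overall section height 212 mm. Two flanges 252 mm wide (y) and 25 mm thick, one on the floor and one at the top; a web 10 mm thick runs between them, centred on the flange width.


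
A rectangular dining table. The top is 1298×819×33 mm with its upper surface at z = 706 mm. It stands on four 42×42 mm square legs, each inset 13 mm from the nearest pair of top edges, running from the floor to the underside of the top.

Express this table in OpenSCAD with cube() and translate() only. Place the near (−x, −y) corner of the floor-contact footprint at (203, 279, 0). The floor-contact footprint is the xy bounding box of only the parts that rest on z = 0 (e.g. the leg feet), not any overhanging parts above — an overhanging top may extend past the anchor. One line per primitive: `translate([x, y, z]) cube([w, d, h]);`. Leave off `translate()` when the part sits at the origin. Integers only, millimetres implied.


translate([190, 266, 673]) cube([1298, 819, 33]);
translate([203, 279, 0]) cube([42, 42, 673]);
translate([1433, 279, 0]) cube([42, 42, 673]);
translate([203, 1030, 0]) cube([42, 42, 673]);
translate([1433, 1030, 0]) cube([42, 42, 673]);


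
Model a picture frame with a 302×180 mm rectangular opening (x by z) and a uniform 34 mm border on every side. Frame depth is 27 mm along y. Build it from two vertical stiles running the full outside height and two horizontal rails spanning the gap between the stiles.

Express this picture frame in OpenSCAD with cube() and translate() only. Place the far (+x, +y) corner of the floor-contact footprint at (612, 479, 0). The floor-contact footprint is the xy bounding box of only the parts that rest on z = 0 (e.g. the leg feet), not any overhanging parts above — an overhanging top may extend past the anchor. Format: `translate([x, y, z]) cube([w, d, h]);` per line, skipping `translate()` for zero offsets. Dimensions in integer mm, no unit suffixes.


translate([242, 452, 0]) cube([34, 27, 248]);
translate([578, 452, 0]) cube([34, 27, 248]);
translate([276, 452, 0]) cube([302, 27, 34]);
translate([276, 452, 214]) cube([302, 27, 34]);


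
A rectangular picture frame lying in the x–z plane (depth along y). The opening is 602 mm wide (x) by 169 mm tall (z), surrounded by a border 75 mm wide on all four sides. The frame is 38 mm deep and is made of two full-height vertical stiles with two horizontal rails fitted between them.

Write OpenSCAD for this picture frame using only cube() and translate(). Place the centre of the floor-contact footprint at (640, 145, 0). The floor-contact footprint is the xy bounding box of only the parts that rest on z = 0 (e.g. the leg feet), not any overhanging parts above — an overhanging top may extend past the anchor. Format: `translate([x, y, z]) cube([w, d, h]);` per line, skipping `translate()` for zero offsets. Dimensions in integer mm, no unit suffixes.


translate([264, 126, 0]) cube([75, 38, 319]);
translate([941, 126, 0]) cube([75, 38, 319]);
translate([339, 126, 0]) cube([602, 38, 75]);
translate([339, 126, 244]) cube([602, 38, 75]);


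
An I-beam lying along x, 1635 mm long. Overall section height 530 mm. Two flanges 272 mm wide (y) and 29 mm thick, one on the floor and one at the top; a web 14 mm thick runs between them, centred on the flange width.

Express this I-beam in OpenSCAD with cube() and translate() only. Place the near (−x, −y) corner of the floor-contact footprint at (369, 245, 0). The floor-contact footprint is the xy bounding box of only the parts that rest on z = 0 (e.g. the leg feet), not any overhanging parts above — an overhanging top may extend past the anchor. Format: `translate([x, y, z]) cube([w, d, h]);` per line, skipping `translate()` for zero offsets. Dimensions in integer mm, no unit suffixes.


translate([369, 245, 0]) cube([1635, 272, 29]);
translate([369, 374, 29]) cube([1635, 14, 472]);
translate([369, 245, 501]) cube([1635, 272, 29]);


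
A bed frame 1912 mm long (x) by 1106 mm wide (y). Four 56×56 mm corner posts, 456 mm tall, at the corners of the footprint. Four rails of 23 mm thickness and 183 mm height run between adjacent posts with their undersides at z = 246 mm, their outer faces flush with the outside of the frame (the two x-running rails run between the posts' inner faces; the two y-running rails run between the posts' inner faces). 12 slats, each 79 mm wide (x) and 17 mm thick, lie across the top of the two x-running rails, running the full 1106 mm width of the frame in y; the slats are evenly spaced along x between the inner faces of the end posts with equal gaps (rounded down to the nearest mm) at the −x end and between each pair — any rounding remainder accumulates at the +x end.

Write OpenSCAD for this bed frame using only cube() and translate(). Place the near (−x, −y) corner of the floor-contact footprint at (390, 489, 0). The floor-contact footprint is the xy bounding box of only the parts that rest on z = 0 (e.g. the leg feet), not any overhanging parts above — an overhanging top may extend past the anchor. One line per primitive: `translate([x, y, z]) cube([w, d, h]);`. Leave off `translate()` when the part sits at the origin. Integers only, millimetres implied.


translate([390, 489, 0]) cube([56, 56, 456]);
translate([390, 1539, 0]) cube([56, 56, 456]);
translate([2246, 489, 0]) cube([56, 56, 456]);
translate([2246, 1539, 0]) cube([56, 56, 456]);
translate([446, 489, 246]) cube([1800, 23, 183]);
translate([446, 1572, 246]) cube([1800, 23, 183]);
translate([390, 545, 246]) cube([23, 994, 183]);
translate([2279, 545, 246]) cube([23, 994, 183]);
translate([511, 489, 429]) cube([79, 1106, 17]);
translate([655, 489, 429]) cube([79, 1106, 17]);
translate([799, 489, 429]) cube([79, 1106, 17]);
translate([943, 489, 429]) cube([79, 1106, 17]);
translate([1087, 489, 429]) cube([79, 1106, 17]);
translate([1231, 489, 429]) cube([79, 1106, 17]);
translate([1375, 489, 429]) cube([79, 1106, 17]);
translate([1519, 489, 429]) cube([79, 1106, 17]);
translate([1663, 489, 429]) cube([79, 1106, 17]);
translate([1807, 489, 429]) cube([79, 1106, 17]);
translate([1951, 489, 429]) cube([79, 1106, 17]);
translate([2095, 489, 429]) cube([79, 1106, 17]);


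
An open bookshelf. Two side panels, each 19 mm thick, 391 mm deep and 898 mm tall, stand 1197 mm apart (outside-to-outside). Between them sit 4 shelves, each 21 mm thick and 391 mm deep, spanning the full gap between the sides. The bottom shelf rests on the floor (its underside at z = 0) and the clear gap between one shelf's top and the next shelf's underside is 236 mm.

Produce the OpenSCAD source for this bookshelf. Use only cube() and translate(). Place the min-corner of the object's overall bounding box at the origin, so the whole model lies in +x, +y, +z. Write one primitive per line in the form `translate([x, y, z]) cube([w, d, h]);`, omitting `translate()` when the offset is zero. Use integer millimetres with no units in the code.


cube([19, 391, 898]);
translate([1178, 0, 0]) cube([19, 391, 898]);
translate([19, 0, 0]) cube([1159, 391, 21]);
translate([19, 0, 257]) cube([1159, 391, 21]);
translate([19, 0, 514]) cube([1159, 391, 21]);
translate([19, 0, 771]) cube([1159, 391, 21]);


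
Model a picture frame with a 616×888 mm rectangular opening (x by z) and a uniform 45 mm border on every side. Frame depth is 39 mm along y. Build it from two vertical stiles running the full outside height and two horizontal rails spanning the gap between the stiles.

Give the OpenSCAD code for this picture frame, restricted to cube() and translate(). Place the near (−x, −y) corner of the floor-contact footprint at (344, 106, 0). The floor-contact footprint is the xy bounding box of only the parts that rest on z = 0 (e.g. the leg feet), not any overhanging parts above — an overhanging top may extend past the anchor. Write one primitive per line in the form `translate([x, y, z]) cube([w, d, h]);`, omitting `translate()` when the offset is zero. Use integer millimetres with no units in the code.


translate([344, 106, 0]) cube([45, 39, 978]);
translate([1005, 106, 0]) cube([45, 39, 978]);
translate([389, 106, 0]) cube([616, 39, 45]);
translate([389, 106, 933]) cube([616, 39, 45]);


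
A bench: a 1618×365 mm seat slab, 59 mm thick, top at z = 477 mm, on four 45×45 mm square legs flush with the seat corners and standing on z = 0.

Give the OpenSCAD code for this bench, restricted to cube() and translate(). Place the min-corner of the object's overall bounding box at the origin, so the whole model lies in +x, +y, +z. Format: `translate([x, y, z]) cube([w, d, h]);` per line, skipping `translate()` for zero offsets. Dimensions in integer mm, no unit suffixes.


// leg_h = 477 − 59 = 418
translate([0, 0, 418]) cube([1618, 365, 59]);
cube([45, 45, 418]);
translate([0, 320, 0]) cube([45, 45, 418]);
translate([1573, 0, 0]) cube([45, 45, 418]);
translate([1573, 320, 0]) cube([45, 45, 418]);


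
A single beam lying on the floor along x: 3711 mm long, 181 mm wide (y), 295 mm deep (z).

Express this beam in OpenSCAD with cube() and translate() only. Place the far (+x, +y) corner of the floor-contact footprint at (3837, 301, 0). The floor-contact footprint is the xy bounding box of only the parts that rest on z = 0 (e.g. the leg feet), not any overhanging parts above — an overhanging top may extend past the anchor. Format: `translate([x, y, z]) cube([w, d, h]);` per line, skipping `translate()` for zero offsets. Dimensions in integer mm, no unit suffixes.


translate([126, 120, 0]) cube([3711, 181, 295]);


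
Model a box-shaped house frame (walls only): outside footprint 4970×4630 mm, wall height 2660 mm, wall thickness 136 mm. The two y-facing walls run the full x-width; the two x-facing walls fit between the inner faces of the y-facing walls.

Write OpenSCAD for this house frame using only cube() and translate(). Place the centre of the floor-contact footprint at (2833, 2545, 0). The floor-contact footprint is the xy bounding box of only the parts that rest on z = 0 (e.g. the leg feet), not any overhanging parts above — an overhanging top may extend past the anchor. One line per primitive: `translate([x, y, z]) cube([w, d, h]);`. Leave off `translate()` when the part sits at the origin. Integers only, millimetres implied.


translate([348, 230, 0]) cube([4970, 136, 2660]);
translate([348, 4724, 0]) cube([4970, 136, 2660]);
translate([348, 366, 0]) cube([136, 4358, 2660]);
translate([5182, 366, 0]) cube([136, 4358, 2660]);


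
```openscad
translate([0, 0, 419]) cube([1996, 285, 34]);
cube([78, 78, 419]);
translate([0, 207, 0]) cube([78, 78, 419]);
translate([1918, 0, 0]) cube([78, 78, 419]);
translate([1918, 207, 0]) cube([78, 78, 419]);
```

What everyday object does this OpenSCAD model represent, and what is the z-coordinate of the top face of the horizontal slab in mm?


A bench. The seat-top height is 453 mm.

A long slab on four corner posts — a bench. The slab sits at z = 419 with thickness 34, so the top is 419 + 34 = 453 mm.


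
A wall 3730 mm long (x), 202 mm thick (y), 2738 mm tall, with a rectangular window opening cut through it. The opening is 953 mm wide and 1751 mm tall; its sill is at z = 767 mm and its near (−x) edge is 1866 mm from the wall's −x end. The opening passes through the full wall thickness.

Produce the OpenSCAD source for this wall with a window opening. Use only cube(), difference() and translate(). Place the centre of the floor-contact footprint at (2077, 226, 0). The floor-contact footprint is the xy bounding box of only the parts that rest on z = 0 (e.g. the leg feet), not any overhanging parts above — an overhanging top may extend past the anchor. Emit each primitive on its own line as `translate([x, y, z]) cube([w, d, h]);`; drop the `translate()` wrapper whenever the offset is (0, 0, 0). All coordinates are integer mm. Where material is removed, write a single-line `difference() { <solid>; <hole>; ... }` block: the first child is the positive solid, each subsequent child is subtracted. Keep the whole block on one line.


difference() { translate([212, 125, 0]) cube([3730, 202, 2738]); translate([2078, 125, 767]) cube([953, 202, 1751]); }


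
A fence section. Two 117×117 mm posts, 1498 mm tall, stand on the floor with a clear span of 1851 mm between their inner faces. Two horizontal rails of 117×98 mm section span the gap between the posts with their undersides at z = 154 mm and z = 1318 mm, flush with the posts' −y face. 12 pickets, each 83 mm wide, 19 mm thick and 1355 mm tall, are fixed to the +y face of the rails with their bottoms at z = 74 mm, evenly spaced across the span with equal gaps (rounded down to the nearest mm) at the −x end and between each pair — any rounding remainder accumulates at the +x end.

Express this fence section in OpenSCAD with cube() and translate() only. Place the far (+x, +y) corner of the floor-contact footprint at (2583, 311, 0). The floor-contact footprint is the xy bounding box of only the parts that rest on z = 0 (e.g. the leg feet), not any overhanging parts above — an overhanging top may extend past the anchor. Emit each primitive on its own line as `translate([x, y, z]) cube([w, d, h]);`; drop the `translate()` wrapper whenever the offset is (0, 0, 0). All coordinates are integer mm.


translate([498, 194, 0]) cube([117, 117, 1498]);
translate([2466, 194, 0]) cube([117, 117, 1498]);
translate([615, 194, 154]) cube([1851, 117, 98]);
translate([615, 194, 1318]) cube([1851, 117, 98]);
translate([680, 311, 74]) cube([83, 19, 1355]);
translate([828, 311, 74]) cube([83, 19, 1355]);
translate([976, 311, 74]) cube([83, 19, 1355]);
translate([1124, 311, 74]) cube([83, 19, 1355]);
translate([1272, 311, 74]) cube([83, 19, 1355]);
translate([1420, 311, 74]) cube([83, 19, 1355]);
translate([1568, 311, 74]) cube([83, 19, 1355]);
translate([1716, 311, 74]) cube([83, 19, 1355]);
translate([1864, 311, 74]) cube([83, 19, 1355]);
translate([2012, 311, 74]) cube([83, 19, 1355]);
translate([2160, 311, 74]) cube([83, 19, 1355]);
translate([2308, 311, 74]) cube([83, 19, 1355]);


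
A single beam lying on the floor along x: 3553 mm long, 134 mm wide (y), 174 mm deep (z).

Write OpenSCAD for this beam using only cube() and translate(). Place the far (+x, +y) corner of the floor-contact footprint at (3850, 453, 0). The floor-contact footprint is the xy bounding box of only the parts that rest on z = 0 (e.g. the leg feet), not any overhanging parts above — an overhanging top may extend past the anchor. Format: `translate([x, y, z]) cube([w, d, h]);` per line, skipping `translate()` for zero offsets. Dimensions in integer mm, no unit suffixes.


translate([297, 319, 0]) cube([3553, 134, 174]);


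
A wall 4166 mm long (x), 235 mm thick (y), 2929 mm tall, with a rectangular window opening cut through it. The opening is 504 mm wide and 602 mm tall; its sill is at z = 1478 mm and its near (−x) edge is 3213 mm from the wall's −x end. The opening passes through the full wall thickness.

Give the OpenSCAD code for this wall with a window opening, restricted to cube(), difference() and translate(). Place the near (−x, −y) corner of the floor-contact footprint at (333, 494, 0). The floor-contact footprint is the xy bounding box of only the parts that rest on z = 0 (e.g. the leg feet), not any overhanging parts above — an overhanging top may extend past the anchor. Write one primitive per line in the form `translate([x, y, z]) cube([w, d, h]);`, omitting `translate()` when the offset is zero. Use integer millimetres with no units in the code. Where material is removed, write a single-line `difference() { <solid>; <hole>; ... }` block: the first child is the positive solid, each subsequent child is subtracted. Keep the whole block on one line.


difference() { translate([333, 494, 0]) cube([4166, 235, 2929]); translate([3546, 494, 1478]) cube([504, 235, 602]); }
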